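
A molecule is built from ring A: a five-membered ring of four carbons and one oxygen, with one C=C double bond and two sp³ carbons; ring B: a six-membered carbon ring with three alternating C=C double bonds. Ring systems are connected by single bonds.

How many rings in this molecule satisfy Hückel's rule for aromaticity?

1

Ring A has two sp³ carbons, so it is not fully conjugated — not aromatic (2,3-dihydrofuran).
Ring B has a continuous p-orbital overlap around the ring; 3 ring double bonds give 6 π electrons. Since 6 = 4n+2 (n=1), ring B is aromatic (benzene).
Aromatic: B. Total: 1.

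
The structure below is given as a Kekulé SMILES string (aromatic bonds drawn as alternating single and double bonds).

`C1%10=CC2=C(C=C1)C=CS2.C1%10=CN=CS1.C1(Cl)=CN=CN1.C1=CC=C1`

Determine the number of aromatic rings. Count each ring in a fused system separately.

4

The SMILES encodes a six-membered carbon ring with three alternating C=C double bonds, fused to a five-membered ring containing one sulfur and two C=C double bonds; a five-membered ring with a sulfur at position 1 and a nitrogen at position 3 (in a C=N bond), with two double bonds; a five-membered ring with nitrogens at positions 1 and 3 (one bearing H, one in a C=N bond) and two double bonds; a four-membered carbon ring with two alternating C=C double bonds.
The fused 6/5-membered bicyclic (with one sulfur) is a single π system with 9 sp² atoms and 10 π electrons from ring double bonds plus a heteroatom lone pair. 10 = 4(2)+2, so the system is aromatic and both rings count as aromatic (benzothiophene).
The 5-membered ring with one sulfur and one =N– has a continuous p-orbital overlap around the ring; 2 ring double bonds (4 π electrons) plus a heteroatom lone pair (2) give 6 π electrons. 6 = 4(1)+2, so it is aromatic (thiazole).
The 5-membered ring with two nitrogens (one N–H, one =N–) is planar and fully conjugated; 2 ring double bonds (4 π electrons) plus a heteroatom lone pair (2) give 6 π electrons. Since 6 = 4n+2 (n=1), it is aromatic (imidazole).
The 4-membered ring has only sp² ring atoms; a planar conformation would have a fully conjugated π system of 4 electrons. But 4 = 4(1), which is 4n not 4n+2, so it is not aromatic (cyclobutadiene) — cyclobutadiene is antiaromatic and distorts to a rectangle.
4 of the 5 rings are aromatic. Total: 4.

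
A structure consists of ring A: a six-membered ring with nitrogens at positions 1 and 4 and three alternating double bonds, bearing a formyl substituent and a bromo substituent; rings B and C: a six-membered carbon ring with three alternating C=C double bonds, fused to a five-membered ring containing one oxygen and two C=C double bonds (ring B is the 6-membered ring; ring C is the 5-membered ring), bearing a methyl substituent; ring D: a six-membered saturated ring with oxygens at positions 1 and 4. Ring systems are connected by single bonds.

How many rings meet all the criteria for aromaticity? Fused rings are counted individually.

Ring A is fully conjugated (every ring atom contributes a p orbital); 3 ring double bonds give 6 π electrons. 6 = 4(1)+2, so ring A is aromatic (pyrazine).
Rings B and C form a fused bicyclic system (with one oxygen) with 9 sp² atoms and 10 π electrons from ring double bonds plus a heteroatom lone pair. 10 = 4(2)+2, so the system is aromatic and both rings count as aromatic (benzofuran).
Ring D has only sp³ atoms, so it is not fully conjugated — not aromatic (1,4-dioxane).
Aromatic: A, B, C. Total: 3.

3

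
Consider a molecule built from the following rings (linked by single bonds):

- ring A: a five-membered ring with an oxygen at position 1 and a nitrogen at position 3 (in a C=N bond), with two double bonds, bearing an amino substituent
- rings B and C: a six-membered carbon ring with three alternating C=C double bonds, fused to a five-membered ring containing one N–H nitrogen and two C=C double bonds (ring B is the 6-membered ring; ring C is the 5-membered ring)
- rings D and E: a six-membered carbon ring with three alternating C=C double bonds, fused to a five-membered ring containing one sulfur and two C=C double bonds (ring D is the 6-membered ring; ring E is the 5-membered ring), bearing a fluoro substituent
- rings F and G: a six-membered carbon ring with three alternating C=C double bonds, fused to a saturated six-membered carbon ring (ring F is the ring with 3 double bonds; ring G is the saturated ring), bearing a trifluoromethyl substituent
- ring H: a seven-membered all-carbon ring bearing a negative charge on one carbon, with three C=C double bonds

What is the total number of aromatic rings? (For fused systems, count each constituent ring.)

6

Ring A has a continuous p-orbital overlap around the ring; 2 ring double bonds (4 π electrons) plus a heteroatom lone pair (2) give 6 π electrons. 6 = 4(1)+2, so ring A is aromatic (oxazole).
Rings B and C form a fused bicyclic system (with one N–H) with 9 sp² atoms and 10 π electrons from ring double bonds plus a heteroatom lone pair. 10 = 4(2)+2, so the system is aromatic and both rings count as aromatic (indole).
Rings D and E form a fused bicyclic system (with one sulfur) with 9 sp² atoms and 10 π electrons from ring double bonds plus a heteroatom lone pair. 10 = 4(2)+2, so the system is aromatic and both rings count as aromatic (benzothiophene).
Ring F is planar and fully conjugated; 3 ring double bonds give 6 π electrons. 6 = 4(1)+2, so ring F is aromatic (benzene ring).
Ring G has four sp³ carbons, so it is not fully conjugated — not aromatic (cyclohexane ring).
Ring H has only sp² ring atoms; a planar conformation would have a fully conjugated π system of 8 electrons. But 8 = 4(2), which is 4n not 4n+2, so ring H is not aromatic (cycloheptatrienyl anion).
Aromatic: A, B, C, D, E, F. Total: 6.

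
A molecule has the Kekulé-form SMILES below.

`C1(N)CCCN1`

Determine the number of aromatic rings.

The SMILES encodes a five-membered saturated ring of four carbons and one N–H nitrogen.
The 5-membered ring with one N–H has only sp³ atoms, so it is not fully conjugated — not aromatic (pyrrolidine).

0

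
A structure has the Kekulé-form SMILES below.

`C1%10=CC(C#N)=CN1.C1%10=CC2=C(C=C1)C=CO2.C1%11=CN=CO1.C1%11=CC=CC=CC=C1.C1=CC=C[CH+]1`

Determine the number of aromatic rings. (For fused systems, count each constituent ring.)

4

The SMILES encodes a five-membered ring of four carbons and one nitrogen bearing a hydrogen, with two C=C double bonds; a six-membered carbon ring with three alternating C=C double bonds, fused to a five-membered ring containing one oxygen and two C=C double bonds; a five-membered ring with an oxygen at position 1 and a nitrogen at position 3 (in a C=N bond), with two double bonds; an eight-membered carbon ring with four alternating C=C double bonds; a five-membered all-carbon ring bearing a positive charge on one carbon, with two C=C double bonds.
The 5-membered ring with one N–H is planar and fully conjugated; 2 ring double bonds (4 π electrons) plus a heteroatom lone pair (2) give 6 π electrons. Since 6 = 4n+2 (n=1), it is aromatic (pyrrole).
The fused 6/5-membered bicyclic (with one oxygen) is a single π system with 9 sp² atoms and 10 π electrons from ring double bonds plus a heteroatom lone pair. 10 = 4(2)+2, so the system is aromatic and both rings count as aromatic (benzofuran).
The 5-membered ring with one oxygen and one =N– has a continuous p-orbital overlap around the ring; 2 ring double bonds (4 π electrons) plus a heteroatom lone pair (2) give 6 π electrons. That satisfies 4n+2 with n=1, so it is aromatic (oxazole).
The 8-membered ring has only sp² ring atoms; a planar conformation would have a fully conjugated π system of 8 electrons. But 8 = 4(2), which is 4n not 4n+2, so it is not aromatic (cyclooctatetraene) — cyclooctatetraene distorts into a non-planar tub to avoid antiaromaticity.
The 5-membered ring has only sp² ring atoms; a planar conformation would have a fully conjugated π system of 4 electrons. But 4 = 4(1), which is 4n not 4n+2, so it is not aromatic (cyclopentadienyl cation).
4 of the 6 rings are aromatic. Total: 4.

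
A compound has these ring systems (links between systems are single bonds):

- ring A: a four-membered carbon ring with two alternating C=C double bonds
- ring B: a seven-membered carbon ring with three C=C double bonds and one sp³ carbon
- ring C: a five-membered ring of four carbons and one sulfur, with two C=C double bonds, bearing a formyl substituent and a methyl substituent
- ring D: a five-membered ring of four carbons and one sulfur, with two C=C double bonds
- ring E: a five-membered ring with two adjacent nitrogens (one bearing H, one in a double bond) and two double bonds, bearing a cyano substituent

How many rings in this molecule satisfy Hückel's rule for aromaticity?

3

Ring A has only sp² ring atoms; a planar conformation would have a fully conjugated π system of 4 electrons. But 4 = 4(1), which is 4n not 4n+2, so ring A is not aromatic (cyclobutadiene) — cyclobutadiene is antiaromatic and distorts to a rectangle.
Ring B has one sp³ carbon, so it is not fully conjugated — not aromatic (cycloheptatriene).
Ring C is planar and fully conjugated; 2 ring double bonds (4 π electrons) plus a heteroatom lone pair (2) give 6 π electrons. 6 = 4(1)+2, so ring C is aromatic (thiophene).
Ring D is planar and fully conjugated; 2 ring double bonds (4 π electrons) plus a heteroatom lone pair (2) give 6 π electrons. 6 = 4(1)+2, so ring D is aromatic (thiophene).
Ring E is planar and fully conjugated; 2 ring double bonds (4 π electrons) plus a heteroatom lone pair (2) give 6 π electrons. That satisfies 4n+2 with n=1, so ring E is aromatic (pyrazole).
Aromatic: C, D, E. Total: 3.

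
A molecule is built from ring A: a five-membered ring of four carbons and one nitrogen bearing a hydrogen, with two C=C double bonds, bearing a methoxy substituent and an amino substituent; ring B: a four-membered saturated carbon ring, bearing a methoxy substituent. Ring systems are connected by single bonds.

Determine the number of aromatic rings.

Ring A is fully conjugated (every ring atom contributes a p orbital); 2 ring double bonds (4 π electrons) plus a heteroatom lone pair (2) give 6 π electrons. That satisfies 4n+2 with n=1, so ring A is aromatic (pyrrole).
Ring B has only sp³ atoms, so it is not fully conjugated — not aromatic (cyclobutane).
Aromatic: A. Total: 1.

1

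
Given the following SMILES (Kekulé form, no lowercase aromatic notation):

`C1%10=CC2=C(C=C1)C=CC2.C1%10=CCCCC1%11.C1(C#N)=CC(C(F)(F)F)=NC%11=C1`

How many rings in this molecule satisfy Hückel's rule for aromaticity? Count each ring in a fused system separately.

The SMILES encodes a six-membered carbon ring with three alternating C=C double bonds, fused to a five-membered carbon ring containing one C=C double bond and one sp³ carbon; a six-membered carbon ring with one C=C double bond; a six-membered ring of five carbons and one nitrogen with three alternating double bonds.
The 6-membered ring is fully conjugated (every ring atom contributes a p orbital); 3 ring double bonds give 6 π electrons. Since 6 = 4n+2 (n=1), it is aromatic (benzene ring).
The 5-membered ring has one sp³ carbon, so it is not fully conjugated — not aromatic (cyclopentene ring).
The second 6-membered ring has four sp³ carbons, so it is not fully conjugated — not aromatic (cyclohexene).
The 6-membered ring with one nitrogen is fully conjugated (every ring atom contributes a p orbital); 3 ring double bonds give 6 π electrons. That satisfies 4n+2 with n=1, so it is aromatic (pyridine).
2 of the 4 rings are aromatic. Total: 2.

2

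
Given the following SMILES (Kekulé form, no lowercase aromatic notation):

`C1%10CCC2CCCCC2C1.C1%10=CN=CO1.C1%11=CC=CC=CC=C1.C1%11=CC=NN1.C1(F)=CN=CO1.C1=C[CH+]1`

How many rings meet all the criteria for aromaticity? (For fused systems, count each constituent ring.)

4

The SMILES encodes two fused six-membered saturated carbon rings; a five-membered ring with an oxygen at position 1 and a nitrogen at position 3 (in a C=N bond), with two double bonds; an eight-membered carbon ring with four alternating C=C double bonds; a five-membered ring with two adjacent nitrogens (one bearing H, one in a double bond) and two double bonds; a five-membered ring with an oxygen at position 1 and a nitrogen at position 3 (in a C=N bond), with two double bonds; a three-membered all-carbon ring bearing a positive charge on one carbon, with one C=C double bond.
The 6-membered ring has only sp³ atoms, so it is not fully conjugated — not aromatic (cyclohexane ring).
The second 6-membered ring has only sp³ atoms, so it is not fully conjugated — not aromatic (cyclohexane ring).
The 5-membered ring with one oxygen and one =N– is planar and fully conjugated; 2 ring double bonds (4 π electrons) plus a heteroatom lone pair (2) give 6 π electrons. Since 6 = 4n+2 (n=1), it is aromatic (oxazole).
The 8-membered ring has only sp² ring atoms; a planar conformation would have a fully conjugated π system of 8 electrons. But 8 = 4(2), which is 4n not 4n+2, so it is not aromatic (cyclooctatetraene) — cyclooctatetraene distorts into a non-planar tub to avoid antiaromaticity.
The 5-membered ring with two adjacent nitrogens (one N–H, one =N–) has a continuous p-orbital overlap around the ring; 2 ring double bonds (4 π electrons) plus a heteroatom lone pair (2) give 6 π electrons. Since 6 = 4n+2 (n=1), it is aromatic (pyrazole).
The second 5-membered ring with one oxygen and one =N– has a continuous p-orbital overlap around the ring; 2 ring double bonds (4 π electrons) plus a heteroatom lone pair (2) give 6 π electrons. That satisfies 4n+2 with n=1, so it is aromatic (oxazole).
The 3-membered ring has a continuous p-orbital overlap around the ring; 1 ring double bond (2 π electrons) plus the carbocation's empty p orbital (0, but keeps the ring conjugated) give 2 π electrons. 2 = 4(0)+2, so it is aromatic (cyclopropenyl cation).
4 of the 7 rings are aromatic. Total: 4.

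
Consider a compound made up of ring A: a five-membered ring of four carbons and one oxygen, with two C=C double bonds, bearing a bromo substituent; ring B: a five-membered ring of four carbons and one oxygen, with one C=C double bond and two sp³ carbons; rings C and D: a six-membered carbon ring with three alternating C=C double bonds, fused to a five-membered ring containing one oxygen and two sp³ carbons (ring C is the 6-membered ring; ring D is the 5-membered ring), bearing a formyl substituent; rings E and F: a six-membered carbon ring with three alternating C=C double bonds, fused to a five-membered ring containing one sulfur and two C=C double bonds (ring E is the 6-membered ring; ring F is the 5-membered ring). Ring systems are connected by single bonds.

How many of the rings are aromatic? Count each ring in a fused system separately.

Ring A is planar and fully conjugated; 2 ring double bonds (4 π electrons) plus a heteroatom lone pair (2) give 6 π electrons. 6 = 4(1)+2, so ring A is aromatic (furan).
Ring B has two sp³ carbons, so it is not fully conjugated — not aromatic (2,3-dihydrofuran).
Ring C is planar and fully conjugated; 3 ring double bonds give 6 π electrons. Since 6 = 4n+2 (n=1), ring C is aromatic (benzene ring).
Ring D has two sp³ carbons, so it is not fully conjugated — not aromatic (oxolane ring).
Rings E and F form a fused bicyclic system (with one sulfur) with 9 sp² atoms and 10 π electrons from ring double bonds plus a heteroatom lone pair. 10 = 4(2)+2, so the system is aromatic and both rings count as aromatic (benzothiophene).
Aromatic: A, C, E, F. Total: 4.

4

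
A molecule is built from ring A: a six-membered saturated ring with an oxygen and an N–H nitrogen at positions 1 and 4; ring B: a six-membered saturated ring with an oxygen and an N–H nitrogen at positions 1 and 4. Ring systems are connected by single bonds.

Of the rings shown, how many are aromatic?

0

Ring A has only sp³ atoms, so it is not fully conjugated — not aromatic (morpholine).
Ring B has only sp³ atoms, so it is not fully conjugated — not aromatic (morpholine).
No ring is aromatic. Total: 0.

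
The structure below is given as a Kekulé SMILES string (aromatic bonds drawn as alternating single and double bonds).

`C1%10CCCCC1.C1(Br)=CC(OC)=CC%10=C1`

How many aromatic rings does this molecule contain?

The SMILES encodes a six-membered saturated carbon ring; a six-membered carbon ring with three alternating C=C double bonds.
The 6-membered ring has only sp³ atoms, so it is not fully conjugated — not aromatic (cyclohexane).
The second 6-membered ring is planar and fully conjugated; 3 ring double bonds give 6 π electrons. 6 = 4(1)+2, so it is aromatic (benzene).
1 of the 2 rings is aromatic. Total: 1.

1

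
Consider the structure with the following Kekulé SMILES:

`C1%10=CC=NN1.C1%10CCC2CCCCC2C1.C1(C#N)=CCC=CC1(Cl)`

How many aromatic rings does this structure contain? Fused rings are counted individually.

The SMILES encodes a five-membered ring with two adjacent nitrogens (one bearing H, one in a double bond) and two double bonds; two fused six-membered saturated carbon rings; a six-membered carbon ring with two isolated C=C double bonds and two sp³ carbons.
The 5-membered ring with two adjacent nitrogens (one N–H, one =N–) has a continuous p-orbital overlap around the ring; 2 ring double bonds (4 π electrons) plus a heteroatom lone pair (2) give 6 π electrons. 6 = 4(1)+2, so it is aromatic (pyrazole).
The 6-membered ring has only sp³ atoms, so it is not fully conjugated — not aromatic (cyclohexane ring).
The second 6-membered ring has only sp³ atoms, so it is not fully conjugated — not aromatic (cyclohexane ring).
The third 6-membered ring has two sp³ carbons, so it is not fully conjugated — not aromatic (1,4-cyclohexadiene).
1 of the 4 rings is aromatic. Total: 1.

1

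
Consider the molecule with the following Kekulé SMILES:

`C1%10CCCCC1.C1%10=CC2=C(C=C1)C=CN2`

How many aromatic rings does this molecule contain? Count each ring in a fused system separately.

The SMILES encodes a six-membered saturated carbon ring; a six-membered carbon ring with three alternating C=C double bonds, fused to a five-membered ring containing one N–H nitrogen and two C=C double bonds.
The 6-membered ring has only sp³ atoms, so it is not fully conjugated — not aromatic (cyclohexane).
The fused 6/5-membered bicyclic (with one N–H) is a single π system with 9 sp² atoms and 10 π electrons from ring double bonds plus a heteroatom lone pair. 10 = 4(2)+2, so the system is aromatic and both rings count as aromatic (indole).
2 of the 3 rings are aromatic. Total: 2.

2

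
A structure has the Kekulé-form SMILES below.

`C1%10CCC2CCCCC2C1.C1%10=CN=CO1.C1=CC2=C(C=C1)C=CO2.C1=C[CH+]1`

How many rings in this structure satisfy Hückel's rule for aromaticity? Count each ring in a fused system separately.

The SMILES encodes two fused six-membered saturated carbon rings; a five-membered ring with an oxygen at position 1 and a nitrogen at position 3 (in a C=N bond), with two double bonds; a six-membered carbon ring with three alternating C=C double bonds, fused to a five-membered ring containing one oxygen and two C=C double bonds; a three-membered all-carbon ring bearing a positive charge on one carbon, with one C=C double bond.
The 6-membered ring has only sp³ atoms, so it is not fully conjugated — not aromatic (cyclohexane ring).
The second 6-membered ring has only sp³ atoms, so it is not fully conjugated — not aromatic (cyclohexane ring).
The 5-membered ring with one oxygen and one =N– is planar and fully conjugated; 2 ring double bonds (4 π electrons) plus a heteroatom lone pair (2) give 6 π electrons. 6 = 4(1)+2, so it is aromatic (oxazole).
The fused 6/5-membered bicyclic (with one oxygen) is a single π system with 9 sp² atoms and 10 π electrons from ring double bonds plus a heteroatom lone pair. 10 = 4(2)+2, so the system is aromatic and both rings count as aromatic (benzofuran).
The 3-membered ring has a continuous p-orbital overlap around the ring; 1 ring double bond (2 π electrons) plus the carbocation's empty p orbital (0, but keeps the ring conjugated) give 2 π electrons. Since 2 = 4n+2 (n=0), it is aromatic (cyclopropenyl cation).
4 of the 6 rings are aromatic. Total: 4.

4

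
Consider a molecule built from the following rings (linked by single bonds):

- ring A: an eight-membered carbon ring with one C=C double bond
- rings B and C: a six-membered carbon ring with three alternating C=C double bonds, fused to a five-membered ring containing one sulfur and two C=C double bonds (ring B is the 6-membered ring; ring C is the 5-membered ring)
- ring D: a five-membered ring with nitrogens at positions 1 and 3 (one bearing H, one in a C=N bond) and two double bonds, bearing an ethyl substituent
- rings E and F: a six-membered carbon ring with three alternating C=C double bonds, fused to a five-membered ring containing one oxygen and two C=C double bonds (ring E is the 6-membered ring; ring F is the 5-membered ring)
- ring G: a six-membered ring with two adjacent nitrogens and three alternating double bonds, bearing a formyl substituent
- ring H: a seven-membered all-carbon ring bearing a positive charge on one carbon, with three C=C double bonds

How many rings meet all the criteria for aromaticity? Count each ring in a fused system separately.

Ring A has six sp³ carbons, so it is not fully conjugated — not aromatic (cyclooctene).
Rings B and C form a fused bicyclic system (with one sulfur) with 9 sp² atoms and 10 π electrons from ring double bonds plus a heteroatom lone pair. 10 = 4(2)+2, so the system is aromatic and both rings count as aromatic (benzothiophene).
Ring D has a continuous p-orbital overlap around the ring; 2 ring double bonds (4 π electrons) plus a heteroatom lone pair (2) give 6 π electrons. That satisfies 4n+2 with n=1, so ring D is aromatic (imidazole).
Rings E and F form a fused bicyclic system (with one oxygen) with 9 sp² atoms and 10 π electrons from ring double bonds plus a heteroatom lone pair. 10 = 4(2)+2, so the system is aromatic and both rings count as aromatic (benzofuran).
Ring G has a continuous p-orbital overlap around the ring; 3 ring double bonds give 6 π electrons. That satisfies 4n+2 with n=1, so ring G is aromatic (pyridazine).
Ring H is fully conjugated (every ring atom contributes a p orbital); 3 ring double bonds (6 π electrons) plus the carbocation's empty p orbital (0, but keeps the ring conjugated) give 6 π electrons. Since 6 = 4n+2 (n=1), ring H is aromatic (tropylium cation).
Aromatic: B, C, D, E, F, G, H. Total: 7.

7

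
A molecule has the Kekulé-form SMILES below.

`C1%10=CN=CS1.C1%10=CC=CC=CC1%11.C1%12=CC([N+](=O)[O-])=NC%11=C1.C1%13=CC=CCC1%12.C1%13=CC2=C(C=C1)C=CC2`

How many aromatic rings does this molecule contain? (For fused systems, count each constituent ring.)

3

The SMILES encodes a five-membered ring with a sulfur at position 1 and a nitrogen at position 3 (in a C=N bond), with two double bonds; a seven-membered carbon ring with three C=C double bonds and one sp³ carbon; a six-membered ring of five carbons and one nitrogen with three alternating double bonds; a six-membered carbon ring with two conjugated C=C double bonds and two sp³ carbons; a six-membered carbon ring with three alternating C=C double bonds, fused to a five-membered carbon ring containing one C=C double bond and one sp³ carbon.
The 5-membered ring with one sulfur and one =N– is fully conjugated (every ring atom contributes a p orbital); 2 ring double bonds (4 π electrons) plus a heteroatom lone pair (2) give 6 π electrons. 6 = 4(1)+2, so it is aromatic (thiazole).
The 7-membered ring has one sp³ carbon, so it is not fully conjugated — not aromatic (cycloheptatriene).
The 6-membered ring with one nitrogen is planar and fully conjugated; 3 ring double bonds give 6 π electrons. That satisfies 4n+2 with n=1, so it is aromatic (pyridine).
The 6-membered ring has two sp³ carbons, so it is not fully conjugated — not aromatic (1,3-cyclohexadiene).
The second 6-membered ring has a continuous p-orbital overlap around the ring; 3 ring double bonds give 6 π electrons. 6 = 4(1)+2, so it is aromatic (benzene ring).
The 5-membered ring has one sp³ carbon, so it is not fully conjugated — not aromatic (cyclopentene ring).
3 of the 6 rings are aromatic. Total: 3.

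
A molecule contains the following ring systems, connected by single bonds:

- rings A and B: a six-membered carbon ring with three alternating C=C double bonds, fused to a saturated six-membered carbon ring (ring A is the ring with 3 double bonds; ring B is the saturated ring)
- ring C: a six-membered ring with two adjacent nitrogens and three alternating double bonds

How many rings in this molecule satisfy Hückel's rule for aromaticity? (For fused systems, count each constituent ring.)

2

Ring A is planar and fully conjugated; 3 ring double bonds give 6 π electrons. Since 6 = 4n+2 (n=1), ring A is aromatic (benzene ring).
Ring B has four sp³ carbons, so it is not fully conjugated — not aromatic (cyclohexane ring).
Ring C is fully conjugated (every ring atom contributes a p orbital); 3 ring double bonds give 6 π electrons. That satisfies 4n+2 with n=1, so ring C is aromatic (pyridazine).
Aromatic: A, C. Total: 2.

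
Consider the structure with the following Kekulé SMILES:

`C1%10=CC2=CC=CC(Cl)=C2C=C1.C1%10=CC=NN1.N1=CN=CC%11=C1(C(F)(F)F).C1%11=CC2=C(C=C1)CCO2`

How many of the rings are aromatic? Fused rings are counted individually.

The SMILES encodes two fused six-membered carbon rings, each with three alternating C=C double bonds; a five-membered ring with two adjacent nitrogens (one bearing H, one in a double bond) and two double bonds; a six-membered ring with nitrogens at positions 1 and 3 and three alternating double bonds; a six-membered carbon ring with three alternating C=C double bonds, fused to a five-membered ring containing one oxygen and two sp³ carbons.
The fused 6/6-membered bicyclic is a single π system with 10 sp² atoms and 10 π electrons from ring double bonds. 10 = 4(2)+2, so the system is aromatic and both rings count as aromatic (naphthalene).
The 5-membered ring with two adjacent nitrogens (one N–H, one =N–) is planar and fully conjugated; 2 ring double bonds (4 π electrons) plus a heteroatom lone pair (2) give 6 π electrons. 6 = 4(1)+2, so it is aromatic (pyrazole).
The 6-membered ring with two nitrogens (1,3) has a continuous p-orbital overlap around the ring; 3 ring double bonds give 6 π electrons. Since 6 = 4n+2 (n=1), it is aromatic (pyrimidine).
The 6-membered ring is fully conjugated (every ring atom contributes a p orbital); 3 ring double bonds give 6 π electrons. Since 6 = 4n+2 (n=1), it is aromatic (benzene ring).
The 5-membered ring with one oxygen has two sp³ carbons, so it is not fully conjugated — not aromatic (oxolane ring).
5 of the 6 rings are aromatic. Total: 5.

5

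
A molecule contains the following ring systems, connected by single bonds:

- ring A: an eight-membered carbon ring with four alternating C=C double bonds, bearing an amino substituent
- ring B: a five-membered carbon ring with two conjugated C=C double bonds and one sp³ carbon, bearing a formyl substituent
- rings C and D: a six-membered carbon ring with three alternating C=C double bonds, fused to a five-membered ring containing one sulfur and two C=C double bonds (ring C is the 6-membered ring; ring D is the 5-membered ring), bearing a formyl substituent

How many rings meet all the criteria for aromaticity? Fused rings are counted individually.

2

Ring A has only sp² ring atoms; a planar conformation would have a fully conjugated π system of 8 electrons. But 8 = 4(2), which is 4n not 4n+2, so ring A is not aromatic (cyclooctatetraene) — cyclooctatetraene distorts into a non-planar tub to avoid antiaromaticity.
Ring B has one sp³ carbon, so it is not fully conjugated — not aromatic (cyclopentadiene).
Rings C and D form a fused bicyclic system (with one sulfur) with 9 sp² atoms and 10 π electrons from ring double bonds plus a heteroatom lone pair. 10 = 4(2)+2, so the system is aromatic and both rings count as aromatic (benzothiophene).
Aromatic: C, D. Total: 2.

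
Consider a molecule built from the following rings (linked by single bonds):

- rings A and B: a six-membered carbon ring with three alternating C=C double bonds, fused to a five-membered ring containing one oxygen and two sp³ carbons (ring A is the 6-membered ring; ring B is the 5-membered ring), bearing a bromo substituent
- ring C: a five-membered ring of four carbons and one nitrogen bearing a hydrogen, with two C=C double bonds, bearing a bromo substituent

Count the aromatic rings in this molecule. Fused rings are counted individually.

Ring A is fully conjugated (every ring atom contributes a p orbital); 3 ring double bonds give 6 π electrons. 6 = 4(1)+2, so ring A is aromatic (benzene ring).
Ring B has two sp³ carbons, so it is not fully conjugated — not aromatic (oxolane ring).
Ring C is fully conjugated (every ring atom contributes a p orbital); 2 ring double bonds (4 π electrons) plus a heteroatom lone pair (2) give 6 π electrons. 6 = 4(1)+2, so ring C is aromatic (pyrrole).
Aromatic: A, C. Total: 2.

2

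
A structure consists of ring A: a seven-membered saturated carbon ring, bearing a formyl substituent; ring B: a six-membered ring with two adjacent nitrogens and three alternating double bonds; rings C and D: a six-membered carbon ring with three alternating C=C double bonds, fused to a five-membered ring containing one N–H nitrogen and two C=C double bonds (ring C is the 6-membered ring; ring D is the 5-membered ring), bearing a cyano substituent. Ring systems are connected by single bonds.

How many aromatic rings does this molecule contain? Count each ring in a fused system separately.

Ring A has only sp³ atoms, so it is not fully conjugated — not aromatic (cycloheptane).
Ring B is fully conjugated (every ring atom contributes a p orbital); 3 ring double bonds give 6 π electrons. 6 = 4(1)+2, so ring B is aromatic (pyridazine).
Rings C and D form a fused bicyclic system (with one N–H) with 9 sp² atoms and 10 π electrons from ring double bonds plus a heteroatom lone pair. 10 = 4(2)+2, so the system is aromatic and both rings count as aromatic (indole).
Aromatic: B, C, D. Total: 3.

3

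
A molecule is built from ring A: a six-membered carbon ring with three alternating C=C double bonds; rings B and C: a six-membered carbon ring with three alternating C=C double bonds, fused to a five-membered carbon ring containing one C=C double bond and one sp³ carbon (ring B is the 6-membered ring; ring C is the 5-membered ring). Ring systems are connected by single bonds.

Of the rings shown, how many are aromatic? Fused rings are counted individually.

Ring A has a continuous p-orbital overlap around the ring; 3 ring double bonds give 6 π electrons. Since 6 = 4n+2 (n=1), ring A is aromatic (benzene).
Ring B has a continuous p-orbital overlap around the ring; 3 ring double bonds give 6 π electrons. Since 6 = 4n+2 (n=1), ring B is aromatic (benzene ring).
Ring C has one sp³ carbon, so it is not fully conjugated — not aromatic (cyclopentene ring).
Aromatic: A, B. Total: 2.

2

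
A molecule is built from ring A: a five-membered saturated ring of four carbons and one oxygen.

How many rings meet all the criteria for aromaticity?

Ring A has only sp³ atoms, so it is not fully conjugated — not aromatic (tetrahydrofuran).

0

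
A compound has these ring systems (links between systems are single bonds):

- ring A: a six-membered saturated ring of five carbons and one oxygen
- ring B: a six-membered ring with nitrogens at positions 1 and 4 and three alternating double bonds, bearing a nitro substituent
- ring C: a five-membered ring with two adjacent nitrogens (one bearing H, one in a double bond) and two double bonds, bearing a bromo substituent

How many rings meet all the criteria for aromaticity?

Ring A has only sp³ atoms, so it is not fully conjugated — not aromatic (tetrahydropyran).
Ring B is planar and fully conjugated; 3 ring double bonds give 6 π electrons. Since 6 = 4n+2 (n=1), ring B is aromatic (pyrazine).
Ring C has a continuous p-orbital overlap around the ring; 2 ring double bonds (4 π electrons) plus a heteroatom lone pair (2) give 6 π electrons. Since 6 = 4n+2 (n=1), ring C is aromatic (pyrazole).
Aromatic: B, C. Total: 2.

2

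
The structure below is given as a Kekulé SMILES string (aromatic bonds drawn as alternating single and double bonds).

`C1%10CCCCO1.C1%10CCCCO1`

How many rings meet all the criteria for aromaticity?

0

The SMILES encodes a six-membered saturated ring of five carbons and one oxygen; a six-membered saturated ring of five carbons and one oxygen.
The 6-membered ring with one oxygen has only sp³ atoms, so it is not fully conjugated — not aromatic (tetrahydropyran).
The second 6-membered ring with one oxygen has only sp³ atoms, so it is not fully conjugated — not aromatic (tetrahydropyran).
None of the rings are aromatic. Total: 0.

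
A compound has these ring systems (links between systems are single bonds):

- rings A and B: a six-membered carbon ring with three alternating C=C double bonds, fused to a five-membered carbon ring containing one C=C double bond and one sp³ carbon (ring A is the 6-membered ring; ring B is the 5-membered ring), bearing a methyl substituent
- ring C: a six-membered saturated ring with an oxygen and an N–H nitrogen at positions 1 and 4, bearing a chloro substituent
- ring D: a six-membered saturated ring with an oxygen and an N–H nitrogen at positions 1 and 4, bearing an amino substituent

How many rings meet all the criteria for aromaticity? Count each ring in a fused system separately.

1

Ring A is planar and fully conjugated; 3 ring double bonds give 6 π electrons. 6 = 4(1)+2, so ring A is aromatic (benzene ring).
Ring B has one sp³ carbon, so it is not fully conjugated — not aromatic (cyclopentene ring).
Ring C has only sp³ atoms, so it is not fully conjugated — not aromatic (morpholine).
Ring D has only sp³ atoms, so it is not fully conjugated — not aromatic (morpholine).
Aromatic: A. Total: 1.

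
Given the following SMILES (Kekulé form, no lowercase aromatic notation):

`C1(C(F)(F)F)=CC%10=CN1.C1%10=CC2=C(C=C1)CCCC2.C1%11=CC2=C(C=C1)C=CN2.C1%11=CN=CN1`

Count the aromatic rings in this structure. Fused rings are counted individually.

5

The SMILES encodes a five-membered ring of four carbons and one nitrogen bearing a hydrogen, with two C=C double bonds; a six-membered carbon ring with three alternating C=C double bonds, fused to a saturated six-membered carbon ring; a six-membered carbon ring with three alternating C=C double bonds, fused to a five-membered ring containing one N–H nitrogen and two C=C double bonds; a five-membered ring with nitrogens at positions 1 and 3 (one bearing H, one in a C=N bond) and two double bonds.
The 5-membered ring with one N–H has a continuous p-orbital overlap around the ring; 2 ring double bonds (4 π electrons) plus a heteroatom lone pair (2) give 6 π electrons. 6 = 4(1)+2, so it is aromatic (pyrrole).
The 6-membered ring is fully conjugated (every ring atom contributes a p orbital); 3 ring double bonds give 6 π electrons. 6 = 4(1)+2, so it is aromatic (benzene ring).
The second 6-membered ring has four sp³ carbons, so it is not fully conjugated — not aromatic (cyclohexane ring).
The fused 6/5-membered bicyclic (with one N–H) is a single π system with 9 sp² atoms and 10 π electrons from ring double bonds plus a heteroatom lone pair. 10 = 4(2)+2, so the system is aromatic and both rings count as aromatic (indole).
The 5-membered ring with two nitrogens (one N–H, one =N–) is planar and fully conjugated; 2 ring double bonds (4 π electrons) plus a heteroatom lone pair (2) give 6 π electrons. 6 = 4(1)+2, so it is aromatic (imidazole).
5 of the 6 rings are aromatic. Total: 5.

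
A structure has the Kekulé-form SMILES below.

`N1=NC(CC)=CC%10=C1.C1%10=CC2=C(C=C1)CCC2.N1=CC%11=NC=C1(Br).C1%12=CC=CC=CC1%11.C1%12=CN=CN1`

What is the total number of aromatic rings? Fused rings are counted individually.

4

The SMILES encodes a six-membered ring with two adjacent nitrogens and three alternating double bonds; a six-membered carbon ring with three alternating C=C double bonds, fused to a saturated five-membered carbon ring; a six-membered ring with nitrogens at positions 1 and 4 and three alternating double bonds; a seven-membered carbon ring with three C=C double bonds and one sp³ carbon; a five-membered ring with nitrogens at positions 1 and 3 (one bearing H, one in a C=N bond) and two double bonds.
The 6-membered ring with two nitrogens (1,2) has a continuous p-orbital overlap around the ring; 3 ring double bonds give 6 π electrons. 6 = 4(1)+2, so it is aromatic (pyridazine).
The 6-membered ring has a continuous p-orbital overlap around the ring; 3 ring double bonds give 6 π electrons. Since 6 = 4n+2 (n=1), it is aromatic (benzene ring).
The 5-membered ring has three sp³ carbons, so it is not fully conjugated — not aromatic (cyclopentane ring).
The 6-membered ring with two nitrogens (1,4) is fully conjugated (every ring atom contributes a p orbital); 3 ring double bonds give 6 π electrons. That satisfies 4n+2 with n=1, so it is aromatic (pyrazine).
The 7-membered ring has one sp³ carbon, so it is not fully conjugated — not aromatic (cycloheptatriene).
The 5-membered ring with two nitrogens (one N–H, one =N–) is planar and fully conjugated; 2 ring double bonds (4 π electrons) plus a heteroatom lone pair (2) give 6 π electrons. That satisfies 4n+2 with n=1, so it is aromatic (imidazole).
4 of the 6 rings are aromatic. Total: 4.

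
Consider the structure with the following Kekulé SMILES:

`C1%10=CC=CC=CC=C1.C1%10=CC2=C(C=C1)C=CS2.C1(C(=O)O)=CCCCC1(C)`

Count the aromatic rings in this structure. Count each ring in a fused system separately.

The SMILES encodes an eight-membered carbon ring with four alternating C=C double bonds; a six-membered carbon ring with three alternating C=C double bonds, fused to a five-membered ring containing one sulfur and two C=C double bonds; a six-membered carbon ring with one C=C double bond.
The 8-membered ring has only sp² ring atoms; a planar conformation would have a fully conjugated π system of 8 electrons. But 8 = 4(2), which is 4n not 4n+2, so it is not aromatic (cyclooctatetraene) — cyclooctatetraene distorts into a non-planar tub to avoid antiaromaticity.
The fused 6/5-membered bicyclic (with one sulfur) is a single π system with 9 sp² atoms and 10 π electrons from ring double bonds plus a heteroatom lone pair. 10 = 4(2)+2, so the system is aromatic and both rings count as aromatic (benzothiophene).
The 6-membered ring has four sp³ carbons, so it is not fully conjugated — not aromatic (cyclohexene).
2 of the 4 rings are aromatic. Total: 2.

2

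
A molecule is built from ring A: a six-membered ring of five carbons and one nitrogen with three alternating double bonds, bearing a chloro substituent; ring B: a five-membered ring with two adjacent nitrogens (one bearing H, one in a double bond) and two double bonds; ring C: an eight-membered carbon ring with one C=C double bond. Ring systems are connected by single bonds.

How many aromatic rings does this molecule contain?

Ring A is planar and fully conjugated; 3 ring double bonds give 6 π electrons. Since 6 = 4n+2 (n=1), ring A is aromatic (pyridine).
Ring B has a continuous p-orbital overlap around the ring; 2 ring double bonds (4 π electrons) plus a heteroatom lone pair (2) give 6 π electrons. 6 = 4(1)+2, so ring B is aromatic (pyrazole).
Ring C has six sp³ carbons, so it is not fully conjugated — not aromatic (cyclooctene).
Aromatic: A, B. Total: 2.

2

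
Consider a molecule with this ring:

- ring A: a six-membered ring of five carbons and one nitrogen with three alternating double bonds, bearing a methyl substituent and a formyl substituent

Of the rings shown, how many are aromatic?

1

Ring A is fully conjugated (every ring atom contributes a p orbital); 3 ring double bonds give 6 π electrons. Since 6 = 4n+2 (n=1), ring A is aromatic (pyridine).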